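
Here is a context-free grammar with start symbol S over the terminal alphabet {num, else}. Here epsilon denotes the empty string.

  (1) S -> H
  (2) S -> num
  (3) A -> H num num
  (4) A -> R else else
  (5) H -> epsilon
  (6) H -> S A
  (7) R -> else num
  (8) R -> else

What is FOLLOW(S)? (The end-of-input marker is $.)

FIRST(R): from R->else num we get {else}; from R->else we get {else}. So FIRST(R) = {else}.
FIRST(S): from S->H we get {epsilon, else, num}; from S->num we get {num}. So FIRST(S) = {epsilon, else, num}.
FIRST(A): from A->H num num we get {else, num}; from A->R else else we get {else}. So FIRST(A) = {else, num}.
FIRST(H): from H->epsilon we get {epsilon}; from H->S A we get {else, num}. So FIRST(H) = {epsilon, else, num}.
FOLLOW(S) includes $ since S is the start symbol.
FOLLOW(S): in H->S A, S is followed by A with FIRST {else, num}. Thus FOLLOW(S) = {$, else, num}.
FOLLOW(H): in S->H, the suffix after H is empty, so FOLLOW(H) ⊇ FOLLOW(S) = {$, else, num}; in A->H num num, H is followed by num num with FIRST {num}. Thus FOLLOW(H) = {$, else, num}.
FOLLOW(A): in H->S A, the suffix after A is empty, so FOLLOW(A) ⊇ FOLLOW(H) = {$, else, num}. Thus FOLLOW(A) = {$, else, num}.
FOLLOW(R): in A->R else else, R is followed by else else with FIRST {else}. Thus FOLLOW(R) = {else}.

{$, else, num}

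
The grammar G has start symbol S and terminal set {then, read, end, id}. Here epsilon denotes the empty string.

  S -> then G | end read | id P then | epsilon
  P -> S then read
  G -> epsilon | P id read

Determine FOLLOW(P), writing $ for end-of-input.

{id, then}

FIRST(S) = {epsilon, end, id, then}
FIRST(P) = {end, id, then}  (via S then read)
FIRST(G) = {epsilon, end, id, then}  (via P id read)
FOLLOW(S) includes $ since S is the start symbol.
FOLLOW(S): in P->S then read, S is followed by then read with FIRST {then}. Thus FOLLOW(S) = {$, then}.
FOLLOW(P): in S->id P then, P is followed by then with FIRST {then}; in G->P id read, P is followed by id read with FIRST {id}. Thus FOLLOW(P) = {id, then}.
FOLLOW(G): in S->then G, the suffix after G is empty, so FOLLOW(G) ⊇ FOLLOW(S) = {$, then}. Thus FOLLOW(G) = {$, then}.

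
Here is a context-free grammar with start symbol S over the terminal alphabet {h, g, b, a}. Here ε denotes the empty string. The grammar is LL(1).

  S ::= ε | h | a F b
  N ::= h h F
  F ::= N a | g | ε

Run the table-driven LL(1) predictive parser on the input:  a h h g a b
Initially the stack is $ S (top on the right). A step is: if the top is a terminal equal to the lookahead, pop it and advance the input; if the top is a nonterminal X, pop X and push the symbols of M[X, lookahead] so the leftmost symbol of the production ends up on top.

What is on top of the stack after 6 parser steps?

F

     Stack        Input          Action
  1  $ S          a h h g a b $  expand S ::= a F b
  2  $ b F a      a h h g a b $  match a
  3  $ b F        h h g a b $    expand F ::= N a
  4  $ b a N      h h g a b $    expand N ::= h h F
  5  $ b a F h h  h h g a b $    match h
  6  $ b a F h    h g a b $      match h
Stack after step 6: $ b a F (top = F).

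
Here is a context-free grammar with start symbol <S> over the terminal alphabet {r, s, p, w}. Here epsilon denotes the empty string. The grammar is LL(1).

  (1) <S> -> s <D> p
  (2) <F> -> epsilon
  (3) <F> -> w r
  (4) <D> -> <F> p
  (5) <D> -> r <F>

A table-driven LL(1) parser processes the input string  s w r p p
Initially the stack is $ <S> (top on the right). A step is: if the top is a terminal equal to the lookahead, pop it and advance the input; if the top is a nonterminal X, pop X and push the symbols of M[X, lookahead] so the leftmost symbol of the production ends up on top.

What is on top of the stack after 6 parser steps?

p

step 1: stack=$ <S>  input=s w r p p $  — expand <S> -> s <D> p
step 2: stack=$ p <D> s  input=s w r p p $  — match s
step 3: stack=$ p <D>  input=w r p p $  — expand <D> -> <F> p
step 4: stack=$ p p <F>  input=w r p p $  — expand <F> -> w r
step 5: stack=$ p p r w  input=w r p p $  — match w
step 6: stack=$ p p r  input=r p p $  — match r
Stack after step 6: $ p p (top = p).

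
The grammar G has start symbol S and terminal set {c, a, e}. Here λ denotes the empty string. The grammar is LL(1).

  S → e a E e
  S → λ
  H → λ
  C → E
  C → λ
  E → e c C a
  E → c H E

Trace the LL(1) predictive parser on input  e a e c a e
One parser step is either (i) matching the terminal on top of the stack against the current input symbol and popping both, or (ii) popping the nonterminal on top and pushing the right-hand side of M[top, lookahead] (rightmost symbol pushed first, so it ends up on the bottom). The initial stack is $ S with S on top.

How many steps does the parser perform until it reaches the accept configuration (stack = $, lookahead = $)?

     Stack        Input          Action
  1  $ S          e a e c a e $  expand S → e a E e
  2  $ e E a e    e a e c a e $  match e
  3  $ e E a      a e c a e $    match a
  4  $ e E        e c a e $      expand E → e c C a
  5  $ e a C c e  e c a e $      match e
  6  $ e a C c    c a e $        match c
  7  $ e a C      a e $          expand C → λ
  8  $ e a        a e $          match a
  9  $ e          e $            match e
Accept reached after 9 steps.

9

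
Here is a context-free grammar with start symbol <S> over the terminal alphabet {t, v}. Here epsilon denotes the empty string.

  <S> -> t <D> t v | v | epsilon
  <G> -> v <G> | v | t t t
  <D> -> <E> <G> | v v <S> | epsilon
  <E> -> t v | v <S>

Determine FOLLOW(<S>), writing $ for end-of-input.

FIRST(<S>): from <S>->t <D> t v we get {t}; from <S>->v we get {v}; from <S>->epsilon we get {epsilon}. So FIRST(<S>) = {epsilon, t, v}.
FIRST(<G>): from <G>->v <G> we get {v}; from <G>->v we get {v}; from <G>->t t t we get {t}. So FIRST(<G>) = {t, v}.
FIRST(<E>): from <E>->t v we get {t}; from <E>->v <S> we get {v}. So FIRST(<E>) = {t, v}.
FIRST(<D>): from <D>-><E> <G> we get {t, v}; from <D>->v v <S> we get {v}; from <D>->epsilon we get {epsilon}. So FIRST(<D>) = {epsilon, t, v}.
FOLLOW(<S>) includes $ since <S> is the start symbol.
FOLLOW(<D>): in <S>->t <D> t v, <D> is followed by t v with FIRST {t}. Thus FOLLOW(<D>) = {t}.
FOLLOW(<G>): in <G>->v <G>, the suffix after <G> is empty (adds nothing new); in <D>-><E> <G>, the suffix after <G> is empty, so FOLLOW(<G>) ⊇ FOLLOW(<D>) = {t}. Thus FOLLOW(<G>) = {t}.
FOLLOW(<E>): in <D>-><E> <G>, <E> is followed by <G> with FIRST {t, v}. Thus FOLLOW(<E>) = {t, v}.
FOLLOW(<S>): in <D>->v v <S>, the suffix after <S> is empty, so FOLLOW(<S>) ⊇ FOLLOW(<D>) = {t}; in <E>->v <S>, the suffix after <S> is empty, so FOLLOW(<S>) ⊇ FOLLOW(<E>) = {t, v}. Thus FOLLOW(<S>) = {$, t, v}.

{$, t, v}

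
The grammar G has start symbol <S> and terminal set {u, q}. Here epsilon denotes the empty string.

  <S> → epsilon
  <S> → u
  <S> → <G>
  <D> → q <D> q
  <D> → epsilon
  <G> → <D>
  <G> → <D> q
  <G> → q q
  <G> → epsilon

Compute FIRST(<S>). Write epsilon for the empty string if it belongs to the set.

{epsilon, q, u}

FIRST(<D>): from <D>→q <D> q we get {q}; from <D>→epsilon we get {epsilon}. So FIRST(<D>) = {epsilon, q}.
FIRST(<G>): from <G>→<D> we get {epsilon, q}; from <G>→<D> q we get {q}; from <G>→q q we get {q}; from <G>→epsilon we get {epsilon}. So FIRST(<G>) = {epsilon, q}.
FIRST(<S>): from <S>→epsilon we get {epsilon}; from <S>→u we get {u}; from <S>→<G> we get {epsilon, q}. So FIRST(<S>) = {epsilon, q, u}.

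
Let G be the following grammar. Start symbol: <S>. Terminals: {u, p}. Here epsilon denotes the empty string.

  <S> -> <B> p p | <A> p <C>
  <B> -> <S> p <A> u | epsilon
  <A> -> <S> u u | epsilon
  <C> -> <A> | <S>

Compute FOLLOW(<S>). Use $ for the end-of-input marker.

FIRST(<S>) = {p}  (via <B> p p, <A> p <C>)
FIRST(<B>) = {epsilon, p}  (via <S> p <A> u)
FIRST(<A>) = {epsilon, p}  (via <S> u u)
FIRST(<C>) = {epsilon, p}  (via <A>, <S>)
FOLLOW(<S>) includes $ since <S> is the start symbol.
FOLLOW(<B>): in <S>-><B> p p, <B> is followed by p p with FIRST {p}. Thus FOLLOW(<B>) = {p}.
FOLLOW(<S>): in <B>-><S> p <A> u, <S> is followed by p <A> u with FIRST {p}; in <A>-><S> u u, <S> is followed by u u with FIRST {u}; in <C>-><S>, the suffix after <S> is empty, so FOLLOW(<S>) ⊇ FOLLOW(<C>) = {$, p, u}. Thus FOLLOW(<S>) = {$, p, u}.
FOLLOW(<C>): in <S>-><A> p <C>, the suffix after <C> is empty, so FOLLOW(<C>) ⊇ FOLLOW(<S>) = {$, p, u}. Thus FOLLOW(<C>) = {$, p, u}.
FOLLOW(<A>): in <S>-><A> p <C>, <A> is followed by p <C> with FIRST {p}; in <B>-><S> p <A> u, <A> is followed by u with FIRST {u}; in <C>-><A>, the suffix after <A> is empty, so FOLLOW(<A>) ⊇ FOLLOW(<C>) = {$, p, u}. Thus FOLLOW(<A>) = {$, p, u}.

{$, p, u}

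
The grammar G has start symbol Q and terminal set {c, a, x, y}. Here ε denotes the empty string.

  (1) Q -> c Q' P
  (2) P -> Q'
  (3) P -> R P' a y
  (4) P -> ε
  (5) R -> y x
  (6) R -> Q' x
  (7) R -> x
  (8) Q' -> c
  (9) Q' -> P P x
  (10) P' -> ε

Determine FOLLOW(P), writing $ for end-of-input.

{$, c, x, y}

FIRST(Q): from Q->c Q' P we get {c}. So FIRST(Q) = {c}.
FIRST(P'): from P'->ε we get {ε}. So FIRST(P') = {ε}.
FIRST(P): from P->Q' we get {c, x, y}; from P->R P' a y we get {c, x, y}; from P->ε we get {ε}. So FIRST(P) = {ε, c, x, y}.
FIRST(Q'): from Q'->c we get {c}; from Q'->P P x we get {c, x, y}. So FIRST(Q') = {c, x, y}.
FIRST(R): from R->y x we get {y}; from R->Q' x we get {c, x, y}; from R->x we get {x}. So FIRST(R) = {c, x, y}.
FOLLOW(Q) includes $ since Q is the start symbol.
FOLLOW(Q): Q appears on no right-hand side. Thus FOLLOW(Q) = {$}.
FOLLOW(P): in Q->c Q' P, the suffix after P is empty, so FOLLOW(P) ⊇ FOLLOW(Q) = {$}; in Q'->P P x (occurrence 1), P is followed by P x with FIRST {c, x, y}; in Q'->P P x (occurrence 2), P is followed by x with FIRST {x}. Thus FOLLOW(P) = {$, c, x, y}.
FOLLOW(R): in P->R P' a y, R is followed by P' a y with FIRST {a}. Thus FOLLOW(R) = {a}.
FOLLOW(Q'): in Q->c Q' P, Q' is followed by P with FIRST {ε, c, x, y}; in Q->c Q' P, the suffix after Q' is nullable, so FOLLOW(Q') ⊇ FOLLOW(Q) = {$}; in P->Q', the suffix after Q' is empty, so FOLLOW(Q') ⊇ FOLLOW(P) = {$, c, x, y}; in R->Q' x, Q' is followed by x with FIRST {x}. Thus FOLLOW(Q') = {$, c, x, y}.
FOLLOW(P'): in P->R P' a y, P' is followed by a y with FIRST {a}. Thus FOLLOW(P') = {a}.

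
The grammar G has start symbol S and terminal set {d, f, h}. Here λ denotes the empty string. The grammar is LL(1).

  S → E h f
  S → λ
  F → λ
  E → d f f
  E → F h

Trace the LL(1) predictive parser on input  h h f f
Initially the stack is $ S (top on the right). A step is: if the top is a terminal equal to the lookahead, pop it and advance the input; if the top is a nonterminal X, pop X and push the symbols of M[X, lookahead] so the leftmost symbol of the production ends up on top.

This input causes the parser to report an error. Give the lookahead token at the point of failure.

step 1: stack=$ S  input=h h f f $  — expand S → E h f
step 2: stack=$ f h E  input=h h f f $  — expand E → F h
step 3: stack=$ f h h F  input=h h f f $  — expand F → λ
step 4: stack=$ f h h  input=h h f f $  — match h
step 5: stack=$ f h  input=h f f $  — match h
step 6: stack=$ f  input=f f $  — match f
step 7: stack=$  input=f $  — error: stack empty but input remains

f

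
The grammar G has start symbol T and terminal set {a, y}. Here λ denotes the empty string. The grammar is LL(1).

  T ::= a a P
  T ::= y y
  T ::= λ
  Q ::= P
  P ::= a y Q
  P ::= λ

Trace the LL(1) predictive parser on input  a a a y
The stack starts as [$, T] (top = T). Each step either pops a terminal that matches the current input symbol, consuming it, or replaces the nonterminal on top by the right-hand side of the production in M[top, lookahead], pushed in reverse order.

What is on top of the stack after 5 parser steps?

y

     Stack    Input      Action
  1  $ T      a a a y $  expand T ::= a a P
  2  $ P a a  a a a y $  match a
  3  $ P a    a a y $    match a
  4  $ P      a y $      expand P ::= a y Q
  5  $ Q y a  a y $      match a
Stack after step 5: $ Q y (top = y).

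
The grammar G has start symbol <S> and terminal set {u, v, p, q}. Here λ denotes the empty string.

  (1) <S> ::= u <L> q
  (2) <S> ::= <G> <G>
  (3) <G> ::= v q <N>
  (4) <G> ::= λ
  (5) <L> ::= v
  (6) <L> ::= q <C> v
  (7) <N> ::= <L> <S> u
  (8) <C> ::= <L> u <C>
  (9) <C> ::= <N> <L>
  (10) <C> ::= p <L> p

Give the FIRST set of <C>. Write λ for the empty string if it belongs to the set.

{p, q, v}

FIRST(<G>) = {λ, v}
FIRST(<L>) = {q, v}
FIRST(<S>) = {λ, u, v}  (via <G> <G>)
FIRST(<N>) = {q, v}  (via <L> <S> u)
FIRST(<C>) = {p, q, v}  (via <L> u <C>, <N> <L>)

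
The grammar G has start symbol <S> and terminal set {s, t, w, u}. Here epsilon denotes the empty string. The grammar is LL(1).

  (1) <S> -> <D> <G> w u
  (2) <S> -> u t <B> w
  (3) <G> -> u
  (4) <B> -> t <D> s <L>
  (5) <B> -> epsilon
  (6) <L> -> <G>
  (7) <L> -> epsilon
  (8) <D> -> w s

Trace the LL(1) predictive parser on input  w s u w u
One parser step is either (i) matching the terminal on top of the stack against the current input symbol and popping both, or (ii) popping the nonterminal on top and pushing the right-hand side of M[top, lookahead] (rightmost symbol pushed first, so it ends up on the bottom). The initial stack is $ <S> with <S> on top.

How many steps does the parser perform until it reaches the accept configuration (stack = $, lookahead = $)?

     Stack          Input        Action
  1  $ <S>          w s u w u $  expand <S> -> <D> <G> w u
  2  $ u w <G> <D>  w s u w u $  expand <D> -> w s
  3  $ u w <G> s w  w s u w u $  match w
  4  $ u w <G> s    s u w u $    match s
  5  $ u w <G>      u w u $      expand <G> -> u
  6  $ u w u        u w u $      match u
  7  $ u w          w u $        match w
  8  $ u            u $          match u
Accept reached after 8 steps.

8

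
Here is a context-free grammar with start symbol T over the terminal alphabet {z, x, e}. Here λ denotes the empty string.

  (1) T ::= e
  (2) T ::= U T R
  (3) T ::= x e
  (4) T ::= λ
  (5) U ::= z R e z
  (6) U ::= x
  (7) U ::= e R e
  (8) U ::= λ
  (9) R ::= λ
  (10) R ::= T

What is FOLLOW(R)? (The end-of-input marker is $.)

FIRST(U) = {λ, e, x, z}
FIRST(T) = {λ, e, x, z}  (via U T R)
FIRST(R) = {λ, e, x, z}  (via T)
FOLLOW(T) includes $ since T is the start symbol.
FOLLOW(T): in T::=U T R, T is followed by R with FIRST {λ, e, x, z}; in T::=U T R, the suffix after T is nullable (adds nothing new); in R::=T, the suffix after T is empty, so FOLLOW(T) ⊇ FOLLOW(R) = {$, e, x, z}. Thus FOLLOW(T) = {$, e, x, z}.
FOLLOW(U): in T::=U T R, U is followed by T R with FIRST {λ, e, x, z}; in T::=U T R, the suffix after U is nullable, so FOLLOW(U) ⊇ FOLLOW(T) = {$, e, x, z}. Thus FOLLOW(U) = {$, e, x, z}.
FOLLOW(R): in T::=U T R, the suffix after R is empty, so FOLLOW(R) ⊇ FOLLOW(T) = {$, e, x, z}; in U::=z R e z, R is followed by e z with FIRST {e}; in U::=e R e, R is followed by e with FIRST {e}. Thus FOLLOW(R) = {$, e, x, z}.

{$, e, x, z}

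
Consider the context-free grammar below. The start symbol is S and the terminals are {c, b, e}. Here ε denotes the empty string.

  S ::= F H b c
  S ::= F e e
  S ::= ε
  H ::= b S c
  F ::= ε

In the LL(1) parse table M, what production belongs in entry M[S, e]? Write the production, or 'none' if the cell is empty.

S ::= F e e

FIRST(H): from H::=b S c we get {b}. So FIRST(H) = {b}.
FIRST(F): from F::=ε we get {ε}. So FIRST(F) = {ε}.
FIRST(S): from S::=F H b c we get {b}; from S::=F e e we get {e}; from S::=ε we get {ε}. So FIRST(S) = {ε, b, e}.
FOLLOW(S) includes $ since S is the start symbol.
FOLLOW(S): in H::=b S c, S is followed by c with FIRST {c}. Thus FOLLOW(S) = {$, c}.
For S ::= F H b c: FIRST(F H b c) = {b}, so it goes in M[S, t] for t ∈ {b}.
For S ::= F e e: FIRST(F e e) = {e}, so it goes in M[S, t] for t ∈ {e}.
For S ::= ε: FIRST(ε) = {ε}, so it goes in M[S, t] for t ∈ {}; since ε ∈ FIRST, also for every t ∈ FOLLOW(S) = {$, c}.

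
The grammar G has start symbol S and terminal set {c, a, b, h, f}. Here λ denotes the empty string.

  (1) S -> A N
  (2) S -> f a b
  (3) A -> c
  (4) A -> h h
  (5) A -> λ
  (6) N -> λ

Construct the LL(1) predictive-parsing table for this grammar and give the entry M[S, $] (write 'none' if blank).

FIRST(A): from A->c we get {c}; from A->h h we get {h}; from A->λ we get {λ}. So FIRST(A) = {λ, c, h}.
FIRST(N): from N->λ we get {λ}. So FIRST(N) = {λ}.
FIRST(S): from S->A N we get {λ, c, h}; from S->f a b we get {f}. So FIRST(S) = {λ, c, f, h}.
FOLLOW(S) includes $ since S is the start symbol.
FOLLOW(S): S appears on no right-hand side. Thus FOLLOW(S) = {$}.
For S -> A N: FIRST(A N) = {λ, c, h}, so it goes in M[S, t] for t ∈ {c, h}; since λ ∈ FIRST, also for every t ∈ FOLLOW(S) = {$}.
For S -> f a b: FIRST(f a b) = {f}, so it goes in M[S, t] for t ∈ {f}.

S -> A N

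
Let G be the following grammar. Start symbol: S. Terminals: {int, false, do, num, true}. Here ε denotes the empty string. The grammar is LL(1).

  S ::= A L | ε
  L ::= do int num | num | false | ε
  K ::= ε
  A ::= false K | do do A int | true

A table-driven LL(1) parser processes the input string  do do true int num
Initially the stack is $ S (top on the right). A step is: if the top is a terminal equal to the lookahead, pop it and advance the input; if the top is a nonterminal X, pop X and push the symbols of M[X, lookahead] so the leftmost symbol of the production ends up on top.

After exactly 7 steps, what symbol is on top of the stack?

L

     Stack            Input                 Action
  1  $ S              do do true int num $  expand S ::= A L
  2  $ L A            do do true int num $  expand A ::= do do A int
  3  $ L int A do do  do do true int num $  match do
  4  $ L int A do     do true int num $     match do
  5  $ L int A        true int num $        expand A ::= true
  6  $ L int true     true int num $        match true
  7  $ L int          int num $             match int
Stack after step 7: $ L (top = L).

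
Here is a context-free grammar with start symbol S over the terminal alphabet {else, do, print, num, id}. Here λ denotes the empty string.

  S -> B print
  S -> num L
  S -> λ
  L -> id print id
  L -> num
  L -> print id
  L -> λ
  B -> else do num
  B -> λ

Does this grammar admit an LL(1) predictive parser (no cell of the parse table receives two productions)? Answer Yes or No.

FIRST(S) = {λ, else, num, print}
FIRST(L) = {λ, id, num, print}
FIRST(B) = {λ, else}
FOLLOW(S) = {$}
FOLLOW(L) = {$}
FOLLOW(B) = {print}
Each cell of M receives at most one production.

Yes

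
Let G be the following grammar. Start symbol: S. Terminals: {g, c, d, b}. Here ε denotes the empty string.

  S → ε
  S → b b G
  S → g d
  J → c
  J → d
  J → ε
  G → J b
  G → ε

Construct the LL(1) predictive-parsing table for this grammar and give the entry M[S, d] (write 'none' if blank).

FIRST(S) = {ε, b, g}
FIRST(J) = {ε, c, d}
FIRST(G) = {ε, b, c, d}  (via J b)
FOLLOW(S) includes $ since S is the start symbol.
FOLLOW(S): S appears on no right-hand side. Thus FOLLOW(S) = {$}.
For S → ε: FIRST(ε) = {ε}, so it goes in M[S, t] for t ∈ {}; since ε ∈ FIRST, also for every t ∈ FOLLOW(S) = {$}.
For S → b b G: FIRST(b b G) = {b}, so it goes in M[S, t] for t ∈ {b}.
For S → g d: FIRST(g d) = {g}, so it goes in M[S, t] for t ∈ {g}.
None of these place a production in M[S, d].

none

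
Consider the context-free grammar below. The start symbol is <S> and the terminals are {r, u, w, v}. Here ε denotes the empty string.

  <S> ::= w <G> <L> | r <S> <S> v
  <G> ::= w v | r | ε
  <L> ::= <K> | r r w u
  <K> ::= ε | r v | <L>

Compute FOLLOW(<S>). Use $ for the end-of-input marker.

FIRST(<S>): from <S>::=w <G> <L> we get {w}; from <S>::=r <S> <S> v we get {r}. So FIRST(<S>) = {r, w}.
FIRST(<G>): from <G>::=w v we get {w}; from <G>::=r we get {r}; from <G>::=ε we get {ε}. So FIRST(<G>) = {ε, r, w}.
FIRST(<L>): from <L>::=<K> we get {ε, r}; from <L>::=r r w u we get {r}. So FIRST(<L>) = {ε, r}.
FIRST(<K>): from <K>::=ε we get {ε}; from <K>::=r v we get {r}; from <K>::=<L> we get {ε, r}. So FIRST(<K>) = {ε, r}.
FOLLOW(<S>) includes $ since <S> is the start symbol.
FOLLOW(<S>): in <S>::=r <S> <S> v (occurrence 1), <S> is followed by <S> v with FIRST {r, w}; in <S>::=r <S> <S> v (occurrence 2), <S> is followed by v with FIRST {v}. Thus FOLLOW(<S>) = {$, r, v, w}.
FOLLOW(<G>): in <S>::=w <G> <L>, <G> is followed by <L> with FIRST {ε, r}; in <S>::=w <G> <L>, the suffix after <G> is nullable, so FOLLOW(<G>) ⊇ FOLLOW(<S>) = {$, r, v, w}. Thus FOLLOW(<G>) = {$, r, v, w}.
FOLLOW(<L>): in <S>::=w <G> <L>, the suffix after <L> is empty, so FOLLOW(<L>) ⊇ FOLLOW(<S>) = {$, r, v, w}; in <K>::=<L>, the suffix after <L> is empty, so FOLLOW(<L>) ⊇ FOLLOW(<K>) = {$, r, v, w}. Thus FOLLOW(<L>) = {$, r, v, w}.
FOLLOW(<K>): in <L>::=<K>, the suffix after <K> is empty, so FOLLOW(<K>) ⊇ FOLLOW(<L>) = {$, r, v, w}. Thus FOLLOW(<K>) = {$, r, v, w}.

{$, r, v, w}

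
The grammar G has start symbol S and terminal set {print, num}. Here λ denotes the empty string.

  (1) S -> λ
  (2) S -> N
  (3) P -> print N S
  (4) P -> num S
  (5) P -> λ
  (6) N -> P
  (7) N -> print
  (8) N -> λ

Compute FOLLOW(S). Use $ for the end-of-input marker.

FIRST(P) = {λ, num, print}
FIRST(N) = {λ, num, print}  (via P)
FIRST(S) = {λ, num, print}  (via N)
FOLLOW(S) includes $ since S is the start symbol.
FOLLOW(S): in P->print N S, the suffix after S is empty, so FOLLOW(S) ⊇ FOLLOW(P) = {$, num, print}; in P->num S, the suffix after S is empty, so FOLLOW(S) ⊇ FOLLOW(P) = {$, num, print}. Thus FOLLOW(S) = {$, num, print}.
FOLLOW(P): in N->P, the suffix after P is empty, so FOLLOW(P) ⊇ FOLLOW(N) = {$, num, print}. Thus FOLLOW(P) = {$, num, print}.
FOLLOW(N): in S->N, the suffix after N is empty, so FOLLOW(N) ⊇ FOLLOW(S) = {$, num, print}; in P->print N S, N is followed by S with FIRST {λ, num, print}; in P->print N S, the suffix after N is nullable, so FOLLOW(N) ⊇ FOLLOW(P) = {$, num, print}. Thus FOLLOW(N) = {$, num, print}.

{$, num, print}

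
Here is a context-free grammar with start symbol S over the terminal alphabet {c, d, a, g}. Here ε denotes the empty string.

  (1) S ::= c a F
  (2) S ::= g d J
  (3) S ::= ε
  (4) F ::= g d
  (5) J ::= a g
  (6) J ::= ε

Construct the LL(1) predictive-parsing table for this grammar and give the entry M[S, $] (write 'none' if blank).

S ::= ε

FIRST(S) = {ε, c, g}
FIRST(F) = {g}
FIRST(J) = {ε, a}
FOLLOW(S) includes $ since S is the start symbol.
FOLLOW(S): S appears on no right-hand side. Thus FOLLOW(S) = {$}.
For S ::= c a F: FIRST(c a F) = {c}, so it goes in M[S, t] for t ∈ {c}.
For S ::= g d J: FIRST(g d J) = {g}, so it goes in M[S, t] for t ∈ {g}.
For S ::= ε: FIRST(ε) = {ε}, so it goes in M[S, t] for t ∈ {}; since ε ∈ FIRST, also for every t ∈ FOLLOW(S) = {$}.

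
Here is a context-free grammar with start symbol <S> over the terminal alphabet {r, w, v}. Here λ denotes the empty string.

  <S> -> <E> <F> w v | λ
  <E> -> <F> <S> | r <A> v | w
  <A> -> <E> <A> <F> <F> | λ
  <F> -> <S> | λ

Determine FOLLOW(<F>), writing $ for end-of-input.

FIRST(<S>) = {λ, r, w}  (via <E> <F> w v)
FIRST(<F>) = {λ, r, w}  (via <S>)
FIRST(<E>) = {λ, r, w}  (via <F> <S>)
FIRST(<A>) = {λ, r, w}  (via <E> <A> <F> <F>)
FOLLOW(<S>) includes $ since <S> is the start symbol.
FOLLOW(<A>): in <E>->r <A> v, <A> is followed by v with FIRST {v}; in <A>-><E> <A> <F> <F>, <A> is followed by <F> <F> with FIRST {λ, r, w}; in <A>-><E> <A> <F> <F>, the suffix after <A> is nullable (adds nothing new). Thus FOLLOW(<A>) = {r, v, w}.
FOLLOW(<E>): in <S>-><E> <F> w v, <E> is followed by <F> w v with FIRST {r, w}; in <A>-><E> <A> <F> <F>, <E> is followed by <A> <F> <F> with FIRST {λ, r, w}; in <A>-><E> <A> <F> <F>, the suffix after <E> is nullable, so FOLLOW(<E>) ⊇ FOLLOW(<A>) = {r, v, w}. Thus FOLLOW(<E>) = {r, v, w}.
FOLLOW(<F>): in <S>-><E> <F> w v, <F> is followed by w v with FIRST {w}; in <E>-><F> <S>, <F> is followed by <S> with FIRST {λ, r, w}; in <E>-><F> <S>, the suffix after <F> is nullable, so FOLLOW(<F>) ⊇ FOLLOW(<E>) = {r, v, w}; in <A>-><E> <A> <F> <F> (occurrence 1), <F> is followed by <F> with FIRST {λ, r, w}; in <A>-><E> <A> <F> <F> (occurrence 1), the suffix after <F> is nullable, so FOLLOW(<F>) ⊇ FOLLOW(<A>) = {r, v, w}; in <A>-><E> <A> <F> <F> (occurrence 2), the suffix after <F> is empty, so FOLLOW(<F>) ⊇ FOLLOW(<A>) = {r, v, w}. Thus FOLLOW(<F>) = {r, v, w}.
FOLLOW(<S>): in <E>-><F> <S>, the suffix after <S> is empty, so FOLLOW(<S>) ⊇ FOLLOW(<E>) = {r, v, w}; in <F>-><S>, the suffix after <S> is empty, so FOLLOW(<S>) ⊇ FOLLOW(<F>) = {r, v, w}. Thus FOLLOW(<S>) = {$, r, v, w}.

{r, v, w}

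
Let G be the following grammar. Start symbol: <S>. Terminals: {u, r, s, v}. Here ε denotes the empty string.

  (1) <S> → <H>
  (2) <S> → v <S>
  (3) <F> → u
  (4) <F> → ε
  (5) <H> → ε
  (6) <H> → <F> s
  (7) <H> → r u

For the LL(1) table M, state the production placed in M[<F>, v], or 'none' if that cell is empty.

none

FIRST(<F>): from <F>→u we get {u}; from <F>→ε we get {ε}. So FIRST(<F>) = {ε, u}.
FIRST(<H>): from <H>→ε we get {ε}; from <H>→<F> s we get {s, u}; from <H>→r u we get {r}. So FIRST(<H>) = {ε, r, s, u}.
FIRST(<S>): from <S>→<H> we get {ε, r, s, u}; from <S>→v <S> we get {v}. So FIRST(<S>) = {ε, r, s, u, v}.
FOLLOW(<S>) includes $ since <S> is the start symbol.
FOLLOW(<F>): in <H>→<F> s, <F> is followed by s with FIRST {s}. Thus FOLLOW(<F>) = {s}.
For <F> → u: FIRST(u) = {u}, so it goes in M[<F>, t] for t ∈ {u}.
For <F> → ε: FIRST(ε) = {ε}, so it goes in M[<F>, t] for t ∈ {}; since ε ∈ FIRST, also for every t ∈ FOLLOW(<F>) = {s}.
None of these place a production in M[<F>, v].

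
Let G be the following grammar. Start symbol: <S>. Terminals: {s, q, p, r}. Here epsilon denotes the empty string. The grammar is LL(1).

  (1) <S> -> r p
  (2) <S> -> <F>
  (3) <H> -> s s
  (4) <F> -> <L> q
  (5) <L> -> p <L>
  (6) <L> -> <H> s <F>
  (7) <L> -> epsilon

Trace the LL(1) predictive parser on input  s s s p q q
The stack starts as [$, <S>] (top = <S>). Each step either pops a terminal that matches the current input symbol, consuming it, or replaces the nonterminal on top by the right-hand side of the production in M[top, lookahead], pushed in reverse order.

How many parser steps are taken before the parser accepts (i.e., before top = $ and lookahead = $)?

step 1: stack=$ <S>  input=s s s p q q $  — expand <S> -> <F>
step 2: stack=$ <F>  input=s s s p q q $  — expand <F> -> <L> q
step 3: stack=$ q <L>  input=s s s p q q $  — expand <L> -> <H> s <F>
step 4: stack=$ q <F> s <H>  input=s s s p q q $  — expand <H> -> s s
step 5: stack=$ q <F> s s s  input=s s s p q q $  — match s
step 6: stack=$ q <F> s s  input=s s p q q $  — match s
step 7: stack=$ q <F> s  input=s p q q $  — match s
step 8: stack=$ q <F>  input=p q q $  — expand <F> -> <L> q
step 9: stack=$ q q <L>  input=p q q $  — expand <L> -> p <L>
step 10: stack=$ q q <L> p  input=p q q $  — match p
step 11: stack=$ q q <L>  input=q q $  — expand <L> -> epsilon
step 12: stack=$ q q  input=q q $  — match q
step 13: stack=$ q  input=q $  — match q
Accept reached after 13 steps.

13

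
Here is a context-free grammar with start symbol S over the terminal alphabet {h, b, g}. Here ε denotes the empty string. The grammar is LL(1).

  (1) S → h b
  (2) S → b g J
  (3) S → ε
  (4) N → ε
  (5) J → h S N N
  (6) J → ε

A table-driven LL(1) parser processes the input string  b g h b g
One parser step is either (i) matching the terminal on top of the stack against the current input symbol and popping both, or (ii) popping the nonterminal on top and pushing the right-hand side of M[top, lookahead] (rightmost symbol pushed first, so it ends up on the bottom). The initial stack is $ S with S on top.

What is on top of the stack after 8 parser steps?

J

     Stack        Input        Action
  1  $ S          b g h b g $  expand S → b g J
  2  $ J g b      b g h b g $  match b
  3  $ J g        g h b g $    match g
  4  $ J          h b g $      expand J → h S N N
  5  $ N N S h    h b g $      match h
  6  $ N N S      b g $        expand S → b g J
  7  $ N N J g b  b g $        match b
  8  $ N N J g    g $          match g
Stack after step 8: $ N N J (top = J).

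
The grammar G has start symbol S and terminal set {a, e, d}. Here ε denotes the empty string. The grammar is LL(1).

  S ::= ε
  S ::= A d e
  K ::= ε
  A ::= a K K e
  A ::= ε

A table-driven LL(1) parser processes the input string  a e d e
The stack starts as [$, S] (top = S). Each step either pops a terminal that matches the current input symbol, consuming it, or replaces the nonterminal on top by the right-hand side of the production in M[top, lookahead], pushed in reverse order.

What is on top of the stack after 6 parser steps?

d

step 1: stack=$ S  input=a e d e $  — expand S ::= A d e
step 2: stack=$ e d A  input=a e d e $  — expand A ::= a K K e
step 3: stack=$ e d e K K a  input=a e d e $  — match a
step 4: stack=$ e d e K K  input=e d e $  — expand K ::= ε
step 5: stack=$ e d e K  input=e d e $  — expand K ::= ε
step 6: stack=$ e d e  input=e d e $  — match e
Stack after step 6: $ e d (top = d).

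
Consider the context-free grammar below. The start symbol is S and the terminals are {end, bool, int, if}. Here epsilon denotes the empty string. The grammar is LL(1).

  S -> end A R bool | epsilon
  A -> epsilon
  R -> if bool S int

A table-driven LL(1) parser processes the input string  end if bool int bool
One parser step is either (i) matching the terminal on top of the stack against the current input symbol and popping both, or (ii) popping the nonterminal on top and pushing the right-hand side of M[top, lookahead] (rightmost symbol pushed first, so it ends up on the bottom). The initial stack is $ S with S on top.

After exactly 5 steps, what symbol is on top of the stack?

bool

step 1: stack=$ S  input=end if bool int bool $  — expand S -> end A R bool
step 2: stack=$ bool R A end  input=end if bool int bool $  — match end
step 3: stack=$ bool R A  input=if bool int bool $  — expand A -> epsilon
step 4: stack=$ bool R  input=if bool int bool $  — expand R -> if bool S int
step 5: stack=$ bool int S bool if  input=if bool int bool $  — match if
Stack after step 5: $ bool int S bool (top = bool).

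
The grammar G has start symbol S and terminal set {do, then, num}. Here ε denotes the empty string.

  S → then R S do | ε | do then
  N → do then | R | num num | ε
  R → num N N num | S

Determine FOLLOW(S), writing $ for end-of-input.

FIRST(S) = {ε, do, then}
FIRST(R) = {ε, do, num, then}  (via S)
FIRST(N) = {ε, do, num, then}  (via R)
FOLLOW(S) includes $ since S is the start symbol.
FOLLOW(N): in R→num N N num (occurrence 1), N is followed by N num with FIRST {do, num, then}; in R→num N N num (occurrence 2), N is followed by num with FIRST {num}. Thus FOLLOW(N) = {do, num, then}.
FOLLOW(R): in S→then R S do, R is followed by S do with FIRST {do, then}; in N→R, the suffix after R is empty, so FOLLOW(R) ⊇ FOLLOW(N) = {do, num, then}. Thus FOLLOW(R) = {do, num, then}.
FOLLOW(S): in S→then R S do, S is followed by do with FIRST {do}; in R→S, the suffix after S is empty, so FOLLOW(S) ⊇ FOLLOW(R) = {do, num, then}. Thus FOLLOW(S) = {$, do, num, then}.

{$, do, num, then}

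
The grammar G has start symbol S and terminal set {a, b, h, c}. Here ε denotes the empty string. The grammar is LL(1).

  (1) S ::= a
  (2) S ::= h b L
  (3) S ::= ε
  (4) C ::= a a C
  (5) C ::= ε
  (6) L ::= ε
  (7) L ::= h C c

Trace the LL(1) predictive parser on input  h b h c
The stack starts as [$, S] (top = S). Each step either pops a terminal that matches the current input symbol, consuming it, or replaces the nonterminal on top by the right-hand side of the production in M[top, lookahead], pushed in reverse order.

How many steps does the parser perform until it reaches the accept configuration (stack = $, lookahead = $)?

7

step 1: stack=$ S  input=h b h c $  — expand S ::= h b L
step 2: stack=$ L b h  input=h b h c $  — match h
step 3: stack=$ L b  input=b h c $  — match b
step 4: stack=$ L  input=h c $  — expand L ::= h C c
step 5: stack=$ c C h  input=h c $  — match h
step 6: stack=$ c C  input=c $  — expand C ::= ε
step 7: stack=$ c  input=c $  — match c
Accept reached after 7 steps.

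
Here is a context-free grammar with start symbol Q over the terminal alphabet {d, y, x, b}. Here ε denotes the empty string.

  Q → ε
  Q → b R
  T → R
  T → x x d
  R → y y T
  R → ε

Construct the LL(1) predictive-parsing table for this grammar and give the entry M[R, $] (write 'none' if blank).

FIRST(Q): from Q→ε we get {ε}; from Q→b R we get {b}. So FIRST(Q) = {ε, b}.
FIRST(R): from R→y y T we get {y}; from R→ε we get {ε}. So FIRST(R) = {ε, y}.
FIRST(T): from T→R we get {ε, y}; from T→x x d we get {x}. So FIRST(T) = {ε, x, y}.
FOLLOW(Q) includes $ since Q is the start symbol.
FOLLOW(Q): Q appears on no right-hand side. Thus FOLLOW(Q) = {$}.
FOLLOW(T): in R→y y T, the suffix after T is empty, so FOLLOW(T) ⊇ FOLLOW(R) = {$}. Thus FOLLOW(T) = {$}.
FOLLOW(R): in Q→b R, the suffix after R is empty, so FOLLOW(R) ⊇ FOLLOW(Q) = {$}; in T→R, the suffix after R is empty, so FOLLOW(R) ⊇ FOLLOW(T) = {$}. Thus FOLLOW(R) = {$}.
For R → y y T: FIRST(y y T) = {y}, so it goes in M[R, t] for t ∈ {y}.
For R → ε: FIRST(ε) = {ε}, so it goes in M[R, t] for t ∈ {}; since ε ∈ FIRST, also for every t ∈ FOLLOW(R) = {$}.

R → ε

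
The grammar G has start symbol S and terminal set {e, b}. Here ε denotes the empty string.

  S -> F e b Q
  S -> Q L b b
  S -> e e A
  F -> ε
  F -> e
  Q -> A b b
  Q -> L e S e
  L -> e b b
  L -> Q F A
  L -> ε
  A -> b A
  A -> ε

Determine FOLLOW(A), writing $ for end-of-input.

FIRST(F) = {ε, e}
FIRST(A) = {ε, b}
FIRST(S) = {b, e}  (via F e b Q, Q L b b)
FIRST(Q) = {b, e}  (via A b b, L e S e)
FIRST(L) = {ε, b, e}  (via Q F A)
FOLLOW(S) includes $ since S is the start symbol.
FOLLOW(S): in Q->L e S e, S is followed by e with FIRST {e}. Thus FOLLOW(S) = {$, e}.
FOLLOW(L): in S->Q L b b, L is followed by b b with FIRST {b}; in Q->L e S e, L is followed by e S e with FIRST {e}. Thus FOLLOW(L) = {b, e}.
FOLLOW(F): in S->F e b Q, F is followed by e b Q with FIRST {e}; in L->Q F A, F is followed by A with FIRST {ε, b}; in L->Q F A, the suffix after F is nullable, so FOLLOW(F) ⊇ FOLLOW(L) = {b, e}. Thus FOLLOW(F) = {b, e}.
FOLLOW(Q): in S->F e b Q, the suffix after Q is empty, so FOLLOW(Q) ⊇ FOLLOW(S) = {$, e}; in S->Q L b b, Q is followed by L b b with FIRST {b, e}; in L->Q F A, Q is followed by F A with FIRST {ε, b, e}; in L->Q F A, the suffix after Q is nullable, so FOLLOW(Q) ⊇ FOLLOW(L) = {b, e}. Thus FOLLOW(Q) = {$, b, e}.
FOLLOW(A): in S->e e A, the suffix after A is empty, so FOLLOW(A) ⊇ FOLLOW(S) = {$, e}; in Q->A b b, A is followed by b b with FIRST {b}; in L->Q F A, the suffix after A is empty, so FOLLOW(A) ⊇ FOLLOW(L) = {b, e}; in A->b A, the suffix after A is empty (adds nothing new). Thus FOLLOW(A) = {$, b, e}.

{$, b, e}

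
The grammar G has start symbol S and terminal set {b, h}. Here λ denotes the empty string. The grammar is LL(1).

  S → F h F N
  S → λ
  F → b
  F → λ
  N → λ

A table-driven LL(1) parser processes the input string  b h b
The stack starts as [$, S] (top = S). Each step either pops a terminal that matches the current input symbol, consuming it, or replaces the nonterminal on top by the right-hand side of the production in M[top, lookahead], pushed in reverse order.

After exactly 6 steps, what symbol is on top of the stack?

     Stack      Input    Action
  1  $ S        b h b $  expand S → F h F N
  2  $ N F h F  b h b $  expand F → b
  3  $ N F h b  b h b $  match b
  4  $ N F h    h b $    match h
  5  $ N F      b $      expand F → b
  6  $ N b      b $      match b
Stack after step 6: $ N (top = N).

N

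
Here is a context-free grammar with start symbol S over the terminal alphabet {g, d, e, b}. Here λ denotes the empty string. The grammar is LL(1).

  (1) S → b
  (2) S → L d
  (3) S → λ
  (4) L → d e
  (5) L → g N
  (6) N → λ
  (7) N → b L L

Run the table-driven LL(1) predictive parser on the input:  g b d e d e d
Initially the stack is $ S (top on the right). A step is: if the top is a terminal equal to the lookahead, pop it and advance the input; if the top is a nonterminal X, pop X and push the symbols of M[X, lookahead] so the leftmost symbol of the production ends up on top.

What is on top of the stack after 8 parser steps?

L

     Stack      Input            Action
  1  $ S        g b d e d e d $  expand S → L d
  2  $ d L      g b d e d e d $  expand L → g N
  3  $ d N g    g b d e d e d $  match g
  4  $ d N      b d e d e d $    expand N → b L L
  5  $ d L L b  b d e d e d $    match b
  6  $ d L L    d e d e d $      expand L → d e
  7  $ d L e d  d e d e d $      match d
  8  $ d L e    e d e d $        match e
Stack after step 8: $ d L (top = L).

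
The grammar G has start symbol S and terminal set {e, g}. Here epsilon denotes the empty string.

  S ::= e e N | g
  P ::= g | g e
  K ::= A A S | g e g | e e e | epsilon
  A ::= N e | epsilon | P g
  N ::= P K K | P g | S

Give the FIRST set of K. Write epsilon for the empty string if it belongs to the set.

FIRST(S) = {e, g}
FIRST(P) = {g}
FIRST(N) = {e, g}  (via P K K, P g, S)
FIRST(A) = {epsilon, e, g}  (via N e, P g)
FIRST(K) = {epsilon, e, g}  (via A A S)

{epsilon, e, g}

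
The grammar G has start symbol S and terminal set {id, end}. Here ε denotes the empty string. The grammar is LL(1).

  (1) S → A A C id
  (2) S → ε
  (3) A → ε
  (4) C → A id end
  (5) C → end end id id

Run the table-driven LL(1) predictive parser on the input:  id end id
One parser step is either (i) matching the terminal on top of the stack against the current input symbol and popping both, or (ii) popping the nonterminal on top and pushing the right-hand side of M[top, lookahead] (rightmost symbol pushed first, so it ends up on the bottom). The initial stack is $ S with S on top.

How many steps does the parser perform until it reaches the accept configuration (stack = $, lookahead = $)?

8

     Stack          Input        Action
  1  $ S            id end id $  expand S → A A C id
  2  $ id C A A     id end id $  expand A → ε
  3  $ id C A       id end id $  expand A → ε
  4  $ id C         id end id $  expand C → A id end
  5  $ id end id A  id end id $  expand A → ε
  6  $ id end id    id end id $  match id
  7  $ id end       end id $     match end
  8  $ id           id $         match id
Accept reached after 8 steps.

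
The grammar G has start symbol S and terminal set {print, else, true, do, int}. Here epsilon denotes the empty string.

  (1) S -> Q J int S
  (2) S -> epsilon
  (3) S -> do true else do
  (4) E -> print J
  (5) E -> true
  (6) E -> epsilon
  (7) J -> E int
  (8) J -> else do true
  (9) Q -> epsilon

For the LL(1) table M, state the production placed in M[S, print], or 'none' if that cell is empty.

S -> Q J int S

FIRST(E) = {epsilon, print, true}
FIRST(Q) = {epsilon}
FIRST(J) = {else, int, print, true}  (via E int)
FIRST(S) = {epsilon, do, else, int, print, true}  (via Q J int S)
FOLLOW(S) includes $ since S is the start symbol.
FOLLOW(S): in S->Q J int S, the suffix after S is empty (adds nothing new). Thus FOLLOW(S) = {$}.
For S -> Q J int S: FIRST(Q J int S) = {else, int, print, true}, so it goes in M[S, t] for t ∈ {else, int, print, true}.
For S -> epsilon: FIRST(epsilon) = {epsilon}, so it goes in M[S, t] for t ∈ {}; since epsilon ∈ FIRST, also for every t ∈ FOLLOW(S) = {$}.
For S -> do true else do: FIRST(do true else do) = {do}, so it goes in M[S, t] for t ∈ {do}.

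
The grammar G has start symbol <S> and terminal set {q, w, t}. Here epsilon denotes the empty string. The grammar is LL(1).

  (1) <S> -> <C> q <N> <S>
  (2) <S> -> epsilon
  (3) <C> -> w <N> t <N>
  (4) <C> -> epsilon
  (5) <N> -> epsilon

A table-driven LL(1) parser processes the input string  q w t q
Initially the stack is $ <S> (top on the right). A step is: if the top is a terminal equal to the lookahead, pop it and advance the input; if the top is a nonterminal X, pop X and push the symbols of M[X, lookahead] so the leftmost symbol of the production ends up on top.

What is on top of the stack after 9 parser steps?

     Stack                    Input      Action
  1  $ <S>                    q w t q $  expand <S> -> <C> q <N> <S>
  2  $ <S> <N> q <C>          q w t q $  expand <C> -> epsilon
  3  $ <S> <N> q              q w t q $  match q
  4  $ <S> <N>                w t q $    expand <N> -> epsilon
  5  $ <S>                    w t q $    expand <S> -> <C> q <N> <S>
  6  $ <S> <N> q <C>          w t q $    expand <C> -> w <N> t <N>
  7  $ <S> <N> q <N> t <N> w  w t q $    match w
  8  $ <S> <N> q <N> t <N>    t q $      expand <N> -> epsilon
  9  $ <S> <N> q <N> t        t q $      match t
Stack after step 9: $ <S> <N> q <N> (top = <N>).

<N>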